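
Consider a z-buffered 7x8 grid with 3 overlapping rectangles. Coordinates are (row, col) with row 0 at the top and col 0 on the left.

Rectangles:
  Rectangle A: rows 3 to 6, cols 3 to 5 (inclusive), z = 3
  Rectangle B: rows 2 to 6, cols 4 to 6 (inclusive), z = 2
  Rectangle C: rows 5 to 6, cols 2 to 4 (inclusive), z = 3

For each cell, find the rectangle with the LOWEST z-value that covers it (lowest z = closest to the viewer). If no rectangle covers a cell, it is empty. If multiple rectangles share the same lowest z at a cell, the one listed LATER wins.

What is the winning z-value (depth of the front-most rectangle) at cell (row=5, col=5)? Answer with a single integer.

Answer: 2

Derivation:
Check cell (5,5):
  A: rows 3-6 cols 3-5 z=3 -> covers; best now A (z=3)
  B: rows 2-6 cols 4-6 z=2 -> covers; best now B (z=2)
  C: rows 5-6 cols 2-4 -> outside (col miss)
Winner: B at z=2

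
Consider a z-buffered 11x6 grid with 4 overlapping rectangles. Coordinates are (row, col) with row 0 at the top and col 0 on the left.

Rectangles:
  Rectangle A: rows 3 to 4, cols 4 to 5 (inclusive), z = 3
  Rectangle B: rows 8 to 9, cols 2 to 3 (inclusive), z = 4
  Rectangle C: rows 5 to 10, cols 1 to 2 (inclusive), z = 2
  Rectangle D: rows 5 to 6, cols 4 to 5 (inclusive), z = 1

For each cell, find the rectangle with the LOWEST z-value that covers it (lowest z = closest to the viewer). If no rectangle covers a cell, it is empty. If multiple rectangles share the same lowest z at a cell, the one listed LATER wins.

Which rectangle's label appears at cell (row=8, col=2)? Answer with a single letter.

Answer: C

Derivation:
Check cell (8,2):
  A: rows 3-4 cols 4-5 -> outside (row miss)
  B: rows 8-9 cols 2-3 z=4 -> covers; best now B (z=4)
  C: rows 5-10 cols 1-2 z=2 -> covers; best now C (z=2)
  D: rows 5-6 cols 4-5 -> outside (row miss)
Winner: C at z=2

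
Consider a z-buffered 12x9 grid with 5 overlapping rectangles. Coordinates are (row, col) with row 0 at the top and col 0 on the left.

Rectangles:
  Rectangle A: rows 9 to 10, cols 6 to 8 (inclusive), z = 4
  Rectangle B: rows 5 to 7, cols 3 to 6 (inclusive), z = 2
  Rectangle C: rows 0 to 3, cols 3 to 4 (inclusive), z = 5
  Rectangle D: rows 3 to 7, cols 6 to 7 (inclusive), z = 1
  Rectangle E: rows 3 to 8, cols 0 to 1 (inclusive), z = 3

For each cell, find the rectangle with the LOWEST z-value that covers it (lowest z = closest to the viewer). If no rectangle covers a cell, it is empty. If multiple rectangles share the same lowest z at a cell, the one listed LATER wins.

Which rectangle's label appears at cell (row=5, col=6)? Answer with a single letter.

Check cell (5,6):
  A: rows 9-10 cols 6-8 -> outside (row miss)
  B: rows 5-7 cols 3-6 z=2 -> covers; best now B (z=2)
  C: rows 0-3 cols 3-4 -> outside (row miss)
  D: rows 3-7 cols 6-7 z=1 -> covers; best now D (z=1)
  E: rows 3-8 cols 0-1 -> outside (col miss)
Winner: D at z=1

Answer: D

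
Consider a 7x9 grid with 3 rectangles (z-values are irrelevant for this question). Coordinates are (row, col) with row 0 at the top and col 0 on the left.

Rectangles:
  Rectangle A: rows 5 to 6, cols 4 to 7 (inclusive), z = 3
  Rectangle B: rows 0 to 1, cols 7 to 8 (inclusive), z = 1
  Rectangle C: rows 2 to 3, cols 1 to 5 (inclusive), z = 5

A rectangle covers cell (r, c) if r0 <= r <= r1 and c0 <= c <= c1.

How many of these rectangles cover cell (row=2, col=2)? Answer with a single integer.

Check cell (2,2):
  A: rows 5-6 cols 4-7 -> outside (row miss)
  B: rows 0-1 cols 7-8 -> outside (row miss)
  C: rows 2-3 cols 1-5 -> covers
Count covering = 1

Answer: 1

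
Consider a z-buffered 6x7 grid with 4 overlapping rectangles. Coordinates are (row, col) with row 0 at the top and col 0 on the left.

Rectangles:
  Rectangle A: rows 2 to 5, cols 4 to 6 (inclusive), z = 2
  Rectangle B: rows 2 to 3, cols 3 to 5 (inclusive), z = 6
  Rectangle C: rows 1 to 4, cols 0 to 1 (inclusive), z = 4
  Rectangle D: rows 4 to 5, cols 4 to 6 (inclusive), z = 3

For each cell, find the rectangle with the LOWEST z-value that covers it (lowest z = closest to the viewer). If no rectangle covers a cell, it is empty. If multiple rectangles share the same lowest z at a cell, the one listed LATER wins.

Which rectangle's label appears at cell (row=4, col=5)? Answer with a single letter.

Answer: A

Derivation:
Check cell (4,5):
  A: rows 2-5 cols 4-6 z=2 -> covers; best now A (z=2)
  B: rows 2-3 cols 3-5 -> outside (row miss)
  C: rows 1-4 cols 0-1 -> outside (col miss)
  D: rows 4-5 cols 4-6 z=3 -> covers; best now A (z=2)
Winner: A at z=2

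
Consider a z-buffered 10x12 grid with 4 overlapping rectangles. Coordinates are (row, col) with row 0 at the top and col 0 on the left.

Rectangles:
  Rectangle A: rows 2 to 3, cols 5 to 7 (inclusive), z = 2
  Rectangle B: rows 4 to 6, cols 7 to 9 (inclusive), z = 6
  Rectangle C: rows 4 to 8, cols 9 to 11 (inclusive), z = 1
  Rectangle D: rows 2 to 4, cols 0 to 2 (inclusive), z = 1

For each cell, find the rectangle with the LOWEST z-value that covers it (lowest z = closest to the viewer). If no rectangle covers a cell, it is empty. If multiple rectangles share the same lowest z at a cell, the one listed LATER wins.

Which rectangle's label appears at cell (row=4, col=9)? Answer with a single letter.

Answer: C

Derivation:
Check cell (4,9):
  A: rows 2-3 cols 5-7 -> outside (row miss)
  B: rows 4-6 cols 7-9 z=6 -> covers; best now B (z=6)
  C: rows 4-8 cols 9-11 z=1 -> covers; best now C (z=1)
  D: rows 2-4 cols 0-2 -> outside (col miss)
Winner: C at z=1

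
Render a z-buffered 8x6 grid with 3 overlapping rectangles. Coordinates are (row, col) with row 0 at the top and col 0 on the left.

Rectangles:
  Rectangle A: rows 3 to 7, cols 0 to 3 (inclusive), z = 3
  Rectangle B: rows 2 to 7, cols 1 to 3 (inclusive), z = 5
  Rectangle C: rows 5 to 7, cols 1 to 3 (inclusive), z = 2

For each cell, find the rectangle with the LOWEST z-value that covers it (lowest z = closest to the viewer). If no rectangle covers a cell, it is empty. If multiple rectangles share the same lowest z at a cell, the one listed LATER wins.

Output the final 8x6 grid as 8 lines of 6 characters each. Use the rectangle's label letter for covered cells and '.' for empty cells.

......
......
.BBB..
AAAA..
AAAA..
ACCC..
ACCC..
ACCC..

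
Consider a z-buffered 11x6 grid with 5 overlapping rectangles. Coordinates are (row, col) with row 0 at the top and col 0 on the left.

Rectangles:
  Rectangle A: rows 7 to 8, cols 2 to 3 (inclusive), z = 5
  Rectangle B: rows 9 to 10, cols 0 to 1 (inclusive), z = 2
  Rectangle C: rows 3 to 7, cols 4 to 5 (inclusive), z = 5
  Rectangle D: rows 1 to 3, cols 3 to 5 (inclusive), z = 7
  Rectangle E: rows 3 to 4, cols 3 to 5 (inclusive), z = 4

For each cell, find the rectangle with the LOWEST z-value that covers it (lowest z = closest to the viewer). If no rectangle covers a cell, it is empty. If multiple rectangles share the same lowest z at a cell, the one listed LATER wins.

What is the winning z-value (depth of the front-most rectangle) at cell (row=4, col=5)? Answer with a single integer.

Check cell (4,5):
  A: rows 7-8 cols 2-3 -> outside (row miss)
  B: rows 9-10 cols 0-1 -> outside (row miss)
  C: rows 3-7 cols 4-5 z=5 -> covers; best now C (z=5)
  D: rows 1-3 cols 3-5 -> outside (row miss)
  E: rows 3-4 cols 3-5 z=4 -> covers; best now E (z=4)
Winner: E at z=4

Answer: 4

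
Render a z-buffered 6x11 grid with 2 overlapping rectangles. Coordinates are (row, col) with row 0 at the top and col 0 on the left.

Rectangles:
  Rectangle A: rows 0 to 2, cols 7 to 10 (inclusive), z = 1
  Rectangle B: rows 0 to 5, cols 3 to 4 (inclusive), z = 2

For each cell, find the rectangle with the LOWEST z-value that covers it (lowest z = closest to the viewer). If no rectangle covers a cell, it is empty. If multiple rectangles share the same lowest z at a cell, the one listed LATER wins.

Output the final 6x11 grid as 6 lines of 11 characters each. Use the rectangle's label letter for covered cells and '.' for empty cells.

...BB..AAAA
...BB..AAAA
...BB..AAAA
...BB......
...BB......
...BB......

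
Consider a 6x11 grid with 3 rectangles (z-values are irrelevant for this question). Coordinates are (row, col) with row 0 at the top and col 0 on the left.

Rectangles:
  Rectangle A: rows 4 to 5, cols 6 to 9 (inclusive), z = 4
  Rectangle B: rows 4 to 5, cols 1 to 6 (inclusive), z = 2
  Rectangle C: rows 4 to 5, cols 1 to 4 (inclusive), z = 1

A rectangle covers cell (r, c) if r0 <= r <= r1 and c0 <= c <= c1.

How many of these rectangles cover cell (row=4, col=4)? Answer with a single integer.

Check cell (4,4):
  A: rows 4-5 cols 6-9 -> outside (col miss)
  B: rows 4-5 cols 1-6 -> covers
  C: rows 4-5 cols 1-4 -> covers
Count covering = 2

Answer: 2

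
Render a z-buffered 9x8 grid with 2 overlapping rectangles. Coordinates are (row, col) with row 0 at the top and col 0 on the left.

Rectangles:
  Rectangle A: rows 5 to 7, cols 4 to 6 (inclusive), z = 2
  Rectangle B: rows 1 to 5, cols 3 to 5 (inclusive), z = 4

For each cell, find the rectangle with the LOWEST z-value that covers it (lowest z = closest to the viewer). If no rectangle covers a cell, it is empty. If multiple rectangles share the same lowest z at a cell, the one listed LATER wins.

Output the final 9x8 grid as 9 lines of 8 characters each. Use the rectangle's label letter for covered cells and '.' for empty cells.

........
...BBB..
...BBB..
...BBB..
...BBB..
...BAAA.
....AAA.
....AAA.
........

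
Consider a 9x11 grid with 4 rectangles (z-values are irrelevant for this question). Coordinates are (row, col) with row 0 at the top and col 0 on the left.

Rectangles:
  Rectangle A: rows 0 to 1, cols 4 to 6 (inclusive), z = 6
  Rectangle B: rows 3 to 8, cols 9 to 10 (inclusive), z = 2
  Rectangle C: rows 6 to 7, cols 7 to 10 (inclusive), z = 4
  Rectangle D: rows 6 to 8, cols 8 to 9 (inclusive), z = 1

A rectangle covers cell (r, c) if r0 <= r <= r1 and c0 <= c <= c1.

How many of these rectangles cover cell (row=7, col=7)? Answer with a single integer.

Check cell (7,7):
  A: rows 0-1 cols 4-6 -> outside (row miss)
  B: rows 3-8 cols 9-10 -> outside (col miss)
  C: rows 6-7 cols 7-10 -> covers
  D: rows 6-8 cols 8-9 -> outside (col miss)
Count covering = 1

Answer: 1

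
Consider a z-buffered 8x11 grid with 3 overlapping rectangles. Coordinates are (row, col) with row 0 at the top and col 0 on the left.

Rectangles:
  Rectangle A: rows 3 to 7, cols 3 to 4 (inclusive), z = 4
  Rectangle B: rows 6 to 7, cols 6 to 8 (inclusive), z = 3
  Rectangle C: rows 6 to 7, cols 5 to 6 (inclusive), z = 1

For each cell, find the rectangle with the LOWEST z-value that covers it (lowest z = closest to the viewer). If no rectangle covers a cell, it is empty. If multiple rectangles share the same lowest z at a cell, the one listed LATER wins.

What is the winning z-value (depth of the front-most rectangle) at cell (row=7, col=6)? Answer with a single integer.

Answer: 1

Derivation:
Check cell (7,6):
  A: rows 3-7 cols 3-4 -> outside (col miss)
  B: rows 6-7 cols 6-8 z=3 -> covers; best now B (z=3)
  C: rows 6-7 cols 5-6 z=1 -> covers; best now C (z=1)
Winner: C at z=1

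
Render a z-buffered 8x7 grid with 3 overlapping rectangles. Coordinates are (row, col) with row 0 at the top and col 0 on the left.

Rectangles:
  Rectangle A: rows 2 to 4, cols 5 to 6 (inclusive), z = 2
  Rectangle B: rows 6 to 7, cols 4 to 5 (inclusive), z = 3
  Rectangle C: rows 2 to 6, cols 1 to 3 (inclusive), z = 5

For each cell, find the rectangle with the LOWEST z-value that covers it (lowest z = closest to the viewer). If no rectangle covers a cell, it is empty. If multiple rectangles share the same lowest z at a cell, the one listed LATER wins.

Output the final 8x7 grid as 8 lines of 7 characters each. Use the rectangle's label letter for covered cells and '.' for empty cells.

.......
.......
.CCC.AA
.CCC.AA
.CCC.AA
.CCC...
.CCCBB.
....BB.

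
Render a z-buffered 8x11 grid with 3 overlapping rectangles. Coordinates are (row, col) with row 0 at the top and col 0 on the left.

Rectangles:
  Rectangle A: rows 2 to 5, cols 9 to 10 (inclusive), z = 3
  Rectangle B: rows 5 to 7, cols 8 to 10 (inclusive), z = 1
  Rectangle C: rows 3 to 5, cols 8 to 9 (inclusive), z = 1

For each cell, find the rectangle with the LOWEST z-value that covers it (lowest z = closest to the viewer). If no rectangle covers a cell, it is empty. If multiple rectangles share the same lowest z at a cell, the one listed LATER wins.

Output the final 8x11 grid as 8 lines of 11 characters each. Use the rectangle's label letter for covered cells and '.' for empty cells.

...........
...........
.........AA
........CCA
........CCA
........CCB
........BBB
........BBB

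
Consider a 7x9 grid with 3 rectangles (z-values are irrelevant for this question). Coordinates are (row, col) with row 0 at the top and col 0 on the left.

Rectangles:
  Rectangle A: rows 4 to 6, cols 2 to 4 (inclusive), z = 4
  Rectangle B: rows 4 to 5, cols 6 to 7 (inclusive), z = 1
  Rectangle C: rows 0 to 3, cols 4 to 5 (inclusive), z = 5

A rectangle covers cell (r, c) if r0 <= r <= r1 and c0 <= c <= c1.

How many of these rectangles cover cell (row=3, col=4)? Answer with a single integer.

Answer: 1

Derivation:
Check cell (3,4):
  A: rows 4-6 cols 2-4 -> outside (row miss)
  B: rows 4-5 cols 6-7 -> outside (row miss)
  C: rows 0-3 cols 4-5 -> covers
Count covering = 1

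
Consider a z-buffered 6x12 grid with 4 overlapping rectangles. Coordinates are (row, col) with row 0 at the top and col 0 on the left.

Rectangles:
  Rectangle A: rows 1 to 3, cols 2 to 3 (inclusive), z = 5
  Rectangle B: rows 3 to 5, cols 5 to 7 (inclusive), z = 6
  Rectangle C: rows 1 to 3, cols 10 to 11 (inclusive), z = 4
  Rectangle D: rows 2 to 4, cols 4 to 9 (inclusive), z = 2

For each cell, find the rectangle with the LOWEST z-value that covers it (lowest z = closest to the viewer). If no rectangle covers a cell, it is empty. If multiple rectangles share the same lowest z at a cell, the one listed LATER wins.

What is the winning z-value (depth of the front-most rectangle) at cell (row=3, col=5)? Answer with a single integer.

Answer: 2

Derivation:
Check cell (3,5):
  A: rows 1-3 cols 2-3 -> outside (col miss)
  B: rows 3-5 cols 5-7 z=6 -> covers; best now B (z=6)
  C: rows 1-3 cols 10-11 -> outside (col miss)
  D: rows 2-4 cols 4-9 z=2 -> covers; best now D (z=2)
Winner: D at z=2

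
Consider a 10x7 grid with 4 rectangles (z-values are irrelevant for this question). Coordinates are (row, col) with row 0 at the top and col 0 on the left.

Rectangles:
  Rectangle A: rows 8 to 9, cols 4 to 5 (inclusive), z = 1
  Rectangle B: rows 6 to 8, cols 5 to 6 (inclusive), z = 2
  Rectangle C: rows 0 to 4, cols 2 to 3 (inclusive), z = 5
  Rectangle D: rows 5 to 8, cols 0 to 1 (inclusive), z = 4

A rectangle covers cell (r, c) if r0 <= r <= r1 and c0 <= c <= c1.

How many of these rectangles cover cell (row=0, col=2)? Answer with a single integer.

Answer: 1

Derivation:
Check cell (0,2):
  A: rows 8-9 cols 4-5 -> outside (row miss)
  B: rows 6-8 cols 5-6 -> outside (row miss)
  C: rows 0-4 cols 2-3 -> covers
  D: rows 5-8 cols 0-1 -> outside (row miss)
Count covering = 1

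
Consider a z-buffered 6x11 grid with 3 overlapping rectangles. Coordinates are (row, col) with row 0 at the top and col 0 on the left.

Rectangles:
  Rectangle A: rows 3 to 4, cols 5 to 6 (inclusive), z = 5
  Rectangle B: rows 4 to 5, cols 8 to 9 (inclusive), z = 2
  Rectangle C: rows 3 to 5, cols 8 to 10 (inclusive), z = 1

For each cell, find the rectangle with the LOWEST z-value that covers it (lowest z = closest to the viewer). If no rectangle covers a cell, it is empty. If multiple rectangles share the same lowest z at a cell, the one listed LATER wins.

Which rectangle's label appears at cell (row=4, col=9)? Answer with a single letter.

Answer: C

Derivation:
Check cell (4,9):
  A: rows 3-4 cols 5-6 -> outside (col miss)
  B: rows 4-5 cols 8-9 z=2 -> covers; best now B (z=2)
  C: rows 3-5 cols 8-10 z=1 -> covers; best now C (z=1)
Winner: C at z=1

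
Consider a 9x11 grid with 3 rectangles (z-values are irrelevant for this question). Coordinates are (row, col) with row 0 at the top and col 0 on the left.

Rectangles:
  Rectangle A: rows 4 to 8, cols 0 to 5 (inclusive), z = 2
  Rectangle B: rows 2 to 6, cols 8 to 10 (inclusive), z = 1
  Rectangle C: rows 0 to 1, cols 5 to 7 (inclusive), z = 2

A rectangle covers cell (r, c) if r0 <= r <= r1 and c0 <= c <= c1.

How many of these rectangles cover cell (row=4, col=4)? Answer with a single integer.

Check cell (4,4):
  A: rows 4-8 cols 0-5 -> covers
  B: rows 2-6 cols 8-10 -> outside (col miss)
  C: rows 0-1 cols 5-7 -> outside (row miss)
Count covering = 1

Answer: 1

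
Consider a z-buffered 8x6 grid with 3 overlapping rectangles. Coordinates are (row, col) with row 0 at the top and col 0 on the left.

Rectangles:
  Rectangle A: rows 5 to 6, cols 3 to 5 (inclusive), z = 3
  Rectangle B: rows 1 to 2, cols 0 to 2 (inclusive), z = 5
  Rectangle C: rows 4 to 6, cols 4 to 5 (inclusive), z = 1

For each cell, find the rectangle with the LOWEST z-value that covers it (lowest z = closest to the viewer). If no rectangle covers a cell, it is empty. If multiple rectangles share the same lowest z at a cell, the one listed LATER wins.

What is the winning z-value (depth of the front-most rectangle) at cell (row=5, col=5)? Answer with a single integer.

Check cell (5,5):
  A: rows 5-6 cols 3-5 z=3 -> covers; best now A (z=3)
  B: rows 1-2 cols 0-2 -> outside (row miss)
  C: rows 4-6 cols 4-5 z=1 -> covers; best now C (z=1)
Winner: C at z=1

Answer: 1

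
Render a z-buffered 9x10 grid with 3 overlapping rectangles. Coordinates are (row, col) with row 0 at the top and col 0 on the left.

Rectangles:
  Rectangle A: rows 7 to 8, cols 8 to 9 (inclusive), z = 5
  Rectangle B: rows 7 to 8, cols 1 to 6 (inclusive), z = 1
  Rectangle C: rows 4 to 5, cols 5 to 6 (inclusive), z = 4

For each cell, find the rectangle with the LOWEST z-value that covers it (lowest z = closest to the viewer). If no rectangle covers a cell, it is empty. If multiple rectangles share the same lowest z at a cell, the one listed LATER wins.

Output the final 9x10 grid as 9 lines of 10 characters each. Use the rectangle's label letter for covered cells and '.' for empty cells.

..........
..........
..........
..........
.....CC...
.....CC...
..........
.BBBBBB.AA
.BBBBBB.AA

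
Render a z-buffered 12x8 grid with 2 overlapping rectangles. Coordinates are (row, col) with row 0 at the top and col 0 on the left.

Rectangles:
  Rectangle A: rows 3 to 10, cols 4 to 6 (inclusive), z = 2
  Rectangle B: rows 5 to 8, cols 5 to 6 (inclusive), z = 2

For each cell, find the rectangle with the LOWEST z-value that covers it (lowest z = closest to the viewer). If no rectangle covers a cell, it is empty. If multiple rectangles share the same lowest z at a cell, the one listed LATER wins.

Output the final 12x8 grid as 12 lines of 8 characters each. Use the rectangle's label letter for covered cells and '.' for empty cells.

........
........
........
....AAA.
....AAA.
....ABB.
....ABB.
....ABB.
....ABB.
....AAA.
....AAA.
........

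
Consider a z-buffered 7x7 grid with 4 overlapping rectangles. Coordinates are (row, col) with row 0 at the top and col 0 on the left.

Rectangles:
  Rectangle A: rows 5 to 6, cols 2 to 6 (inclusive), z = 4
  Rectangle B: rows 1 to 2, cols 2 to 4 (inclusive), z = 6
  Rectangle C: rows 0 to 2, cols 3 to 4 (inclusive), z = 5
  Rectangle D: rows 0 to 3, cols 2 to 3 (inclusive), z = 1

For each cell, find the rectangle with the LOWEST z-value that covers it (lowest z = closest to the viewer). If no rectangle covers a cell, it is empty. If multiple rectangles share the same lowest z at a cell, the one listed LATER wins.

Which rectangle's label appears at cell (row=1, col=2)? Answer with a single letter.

Answer: D

Derivation:
Check cell (1,2):
  A: rows 5-6 cols 2-6 -> outside (row miss)
  B: rows 1-2 cols 2-4 z=6 -> covers; best now B (z=6)
  C: rows 0-2 cols 3-4 -> outside (col miss)
  D: rows 0-3 cols 2-3 z=1 -> covers; best now D (z=1)
Winner: D at z=1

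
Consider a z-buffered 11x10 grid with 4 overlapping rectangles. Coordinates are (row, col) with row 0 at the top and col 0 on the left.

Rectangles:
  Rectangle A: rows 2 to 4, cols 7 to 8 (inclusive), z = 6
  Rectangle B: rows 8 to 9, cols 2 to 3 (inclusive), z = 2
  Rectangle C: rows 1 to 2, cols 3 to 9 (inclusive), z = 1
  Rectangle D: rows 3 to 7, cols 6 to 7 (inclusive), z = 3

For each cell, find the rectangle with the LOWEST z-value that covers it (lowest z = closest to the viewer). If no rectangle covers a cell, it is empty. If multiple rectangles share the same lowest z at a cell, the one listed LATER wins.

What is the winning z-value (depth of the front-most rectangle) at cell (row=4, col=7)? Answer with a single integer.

Answer: 3

Derivation:
Check cell (4,7):
  A: rows 2-4 cols 7-8 z=6 -> covers; best now A (z=6)
  B: rows 8-9 cols 2-3 -> outside (row miss)
  C: rows 1-2 cols 3-9 -> outside (row miss)
  D: rows 3-7 cols 6-7 z=3 -> covers; best now D (z=3)
Winner: D at z=3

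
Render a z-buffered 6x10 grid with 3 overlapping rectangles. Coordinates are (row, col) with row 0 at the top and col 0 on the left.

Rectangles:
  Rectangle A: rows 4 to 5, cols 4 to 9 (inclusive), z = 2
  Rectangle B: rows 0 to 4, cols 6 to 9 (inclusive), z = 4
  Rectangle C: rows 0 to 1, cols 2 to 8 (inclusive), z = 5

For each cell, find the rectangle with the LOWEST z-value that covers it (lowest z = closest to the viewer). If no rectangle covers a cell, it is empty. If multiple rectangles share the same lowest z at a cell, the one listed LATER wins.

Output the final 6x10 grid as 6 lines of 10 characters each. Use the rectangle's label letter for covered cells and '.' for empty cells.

..CCCCBBBB
..CCCCBBBB
......BBBB
......BBBB
....AAAAAA
....AAAAAA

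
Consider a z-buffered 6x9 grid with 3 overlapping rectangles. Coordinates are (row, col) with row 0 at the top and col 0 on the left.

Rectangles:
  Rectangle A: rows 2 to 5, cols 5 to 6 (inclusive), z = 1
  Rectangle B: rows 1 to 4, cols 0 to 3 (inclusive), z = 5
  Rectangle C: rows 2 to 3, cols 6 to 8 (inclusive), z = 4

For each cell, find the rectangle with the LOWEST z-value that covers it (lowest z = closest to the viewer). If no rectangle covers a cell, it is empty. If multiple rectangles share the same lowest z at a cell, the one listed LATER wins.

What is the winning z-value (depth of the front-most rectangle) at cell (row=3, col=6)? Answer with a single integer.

Check cell (3,6):
  A: rows 2-5 cols 5-6 z=1 -> covers; best now A (z=1)
  B: rows 1-4 cols 0-3 -> outside (col miss)
  C: rows 2-3 cols 6-8 z=4 -> covers; best now A (z=1)
Winner: A at z=1

Answer: 1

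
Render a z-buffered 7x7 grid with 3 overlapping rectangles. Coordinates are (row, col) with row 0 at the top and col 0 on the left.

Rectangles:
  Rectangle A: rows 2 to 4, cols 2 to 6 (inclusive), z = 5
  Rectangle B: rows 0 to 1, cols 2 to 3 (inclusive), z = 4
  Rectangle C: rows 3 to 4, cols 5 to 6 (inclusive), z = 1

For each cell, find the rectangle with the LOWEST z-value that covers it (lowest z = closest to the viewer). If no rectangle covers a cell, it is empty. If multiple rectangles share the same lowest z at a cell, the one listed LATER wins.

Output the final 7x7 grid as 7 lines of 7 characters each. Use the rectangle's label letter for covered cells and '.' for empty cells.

..BB...
..BB...
..AAAAA
..AAACC
..AAACC
.......
.......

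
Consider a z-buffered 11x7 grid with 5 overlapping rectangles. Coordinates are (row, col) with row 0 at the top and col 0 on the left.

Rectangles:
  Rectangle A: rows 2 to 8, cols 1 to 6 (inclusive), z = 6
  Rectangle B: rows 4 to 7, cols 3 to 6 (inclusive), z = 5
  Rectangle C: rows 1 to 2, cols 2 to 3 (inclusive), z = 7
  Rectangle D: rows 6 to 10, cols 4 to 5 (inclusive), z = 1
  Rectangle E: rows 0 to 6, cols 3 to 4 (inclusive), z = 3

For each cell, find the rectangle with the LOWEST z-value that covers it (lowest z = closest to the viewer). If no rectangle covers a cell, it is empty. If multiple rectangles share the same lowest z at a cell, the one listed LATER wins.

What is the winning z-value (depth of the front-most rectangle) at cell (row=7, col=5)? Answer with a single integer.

Answer: 1

Derivation:
Check cell (7,5):
  A: rows 2-8 cols 1-6 z=6 -> covers; best now A (z=6)
  B: rows 4-7 cols 3-6 z=5 -> covers; best now B (z=5)
  C: rows 1-2 cols 2-3 -> outside (row miss)
  D: rows 6-10 cols 4-5 z=1 -> covers; best now D (z=1)
  E: rows 0-6 cols 3-4 -> outside (row miss)
Winner: D at z=1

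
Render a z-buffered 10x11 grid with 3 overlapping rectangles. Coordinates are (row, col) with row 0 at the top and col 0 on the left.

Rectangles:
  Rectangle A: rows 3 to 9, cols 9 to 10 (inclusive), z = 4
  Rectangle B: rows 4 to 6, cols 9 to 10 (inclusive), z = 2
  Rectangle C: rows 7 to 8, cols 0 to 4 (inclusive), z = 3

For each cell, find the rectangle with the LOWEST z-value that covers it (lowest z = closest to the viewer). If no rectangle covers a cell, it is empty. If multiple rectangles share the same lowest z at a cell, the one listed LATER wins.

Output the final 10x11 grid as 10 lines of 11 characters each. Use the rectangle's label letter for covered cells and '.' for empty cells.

...........
...........
...........
.........AA
.........BB
.........BB
.........BB
CCCCC....AA
CCCCC....AA
.........AA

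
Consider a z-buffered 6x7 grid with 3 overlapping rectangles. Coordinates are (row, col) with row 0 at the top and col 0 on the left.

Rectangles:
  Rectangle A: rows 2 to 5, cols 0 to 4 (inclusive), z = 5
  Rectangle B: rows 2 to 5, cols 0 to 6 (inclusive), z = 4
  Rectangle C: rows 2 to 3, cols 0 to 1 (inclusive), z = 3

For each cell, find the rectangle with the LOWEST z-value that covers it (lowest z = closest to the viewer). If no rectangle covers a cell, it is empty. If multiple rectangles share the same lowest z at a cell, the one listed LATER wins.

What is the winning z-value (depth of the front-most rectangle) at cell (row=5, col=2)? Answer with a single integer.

Check cell (5,2):
  A: rows 2-5 cols 0-4 z=5 -> covers; best now A (z=5)
  B: rows 2-5 cols 0-6 z=4 -> covers; best now B (z=4)
  C: rows 2-3 cols 0-1 -> outside (row miss)
Winner: B at z=4

Answer: 4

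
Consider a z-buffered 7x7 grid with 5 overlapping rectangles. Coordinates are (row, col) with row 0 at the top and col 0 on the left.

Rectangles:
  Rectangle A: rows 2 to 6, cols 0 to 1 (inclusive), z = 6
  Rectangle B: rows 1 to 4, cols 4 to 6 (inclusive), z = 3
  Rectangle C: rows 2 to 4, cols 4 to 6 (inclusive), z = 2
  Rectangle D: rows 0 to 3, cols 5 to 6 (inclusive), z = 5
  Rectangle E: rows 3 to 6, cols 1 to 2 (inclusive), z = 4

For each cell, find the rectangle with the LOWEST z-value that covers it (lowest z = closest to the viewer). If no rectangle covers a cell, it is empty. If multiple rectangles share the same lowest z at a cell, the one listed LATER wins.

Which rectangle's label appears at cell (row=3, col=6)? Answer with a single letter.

Answer: C

Derivation:
Check cell (3,6):
  A: rows 2-6 cols 0-1 -> outside (col miss)
  B: rows 1-4 cols 4-6 z=3 -> covers; best now B (z=3)
  C: rows 2-4 cols 4-6 z=2 -> covers; best now C (z=2)
  D: rows 0-3 cols 5-6 z=5 -> covers; best now C (z=2)
  E: rows 3-6 cols 1-2 -> outside (col miss)
Winner: C at z=2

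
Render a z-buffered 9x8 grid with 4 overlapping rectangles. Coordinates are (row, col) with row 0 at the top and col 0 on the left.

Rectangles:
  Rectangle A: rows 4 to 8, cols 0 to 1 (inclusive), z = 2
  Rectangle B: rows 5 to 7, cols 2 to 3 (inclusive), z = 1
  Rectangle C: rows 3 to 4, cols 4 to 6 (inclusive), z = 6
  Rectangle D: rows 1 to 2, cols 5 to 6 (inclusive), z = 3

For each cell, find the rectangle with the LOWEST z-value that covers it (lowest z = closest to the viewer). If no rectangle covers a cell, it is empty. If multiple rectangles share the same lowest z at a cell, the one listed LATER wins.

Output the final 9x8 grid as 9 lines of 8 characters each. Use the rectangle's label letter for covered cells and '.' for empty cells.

........
.....DD.
.....DD.
....CCC.
AA..CCC.
AABB....
AABB....
AABB....
AA......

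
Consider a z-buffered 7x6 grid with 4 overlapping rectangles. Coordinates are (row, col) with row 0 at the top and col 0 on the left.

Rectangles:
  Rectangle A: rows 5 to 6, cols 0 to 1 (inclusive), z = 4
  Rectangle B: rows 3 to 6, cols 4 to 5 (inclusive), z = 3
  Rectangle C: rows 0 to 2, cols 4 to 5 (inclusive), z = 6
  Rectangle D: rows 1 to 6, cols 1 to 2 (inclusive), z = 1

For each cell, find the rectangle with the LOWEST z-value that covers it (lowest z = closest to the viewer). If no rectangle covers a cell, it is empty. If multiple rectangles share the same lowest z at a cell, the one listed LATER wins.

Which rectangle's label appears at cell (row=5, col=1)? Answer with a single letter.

Answer: D

Derivation:
Check cell (5,1):
  A: rows 5-6 cols 0-1 z=4 -> covers; best now A (z=4)
  B: rows 3-6 cols 4-5 -> outside (col miss)
  C: rows 0-2 cols 4-5 -> outside (row miss)
  D: rows 1-6 cols 1-2 z=1 -> covers; best now D (z=1)
Winner: D at z=1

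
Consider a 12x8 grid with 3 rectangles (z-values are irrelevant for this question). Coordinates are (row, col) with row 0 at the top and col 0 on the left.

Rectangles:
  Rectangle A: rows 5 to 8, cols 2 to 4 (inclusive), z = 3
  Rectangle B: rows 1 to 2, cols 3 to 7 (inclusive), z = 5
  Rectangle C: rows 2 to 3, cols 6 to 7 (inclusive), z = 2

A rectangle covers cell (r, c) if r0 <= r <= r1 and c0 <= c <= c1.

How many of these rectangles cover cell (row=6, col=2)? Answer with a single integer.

Answer: 1

Derivation:
Check cell (6,2):
  A: rows 5-8 cols 2-4 -> covers
  B: rows 1-2 cols 3-7 -> outside (row miss)
  C: rows 2-3 cols 6-7 -> outside (row miss)
Count covering = 1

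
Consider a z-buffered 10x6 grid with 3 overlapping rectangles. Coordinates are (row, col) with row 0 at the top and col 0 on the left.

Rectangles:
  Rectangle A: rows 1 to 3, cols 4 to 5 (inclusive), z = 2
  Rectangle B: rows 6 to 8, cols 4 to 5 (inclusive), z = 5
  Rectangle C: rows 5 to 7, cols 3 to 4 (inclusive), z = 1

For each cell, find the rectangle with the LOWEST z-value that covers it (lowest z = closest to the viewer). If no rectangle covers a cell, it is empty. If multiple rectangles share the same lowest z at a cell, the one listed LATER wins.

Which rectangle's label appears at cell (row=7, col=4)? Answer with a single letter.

Answer: C

Derivation:
Check cell (7,4):
  A: rows 1-3 cols 4-5 -> outside (row miss)
  B: rows 6-8 cols 4-5 z=5 -> covers; best now B (z=5)
  C: rows 5-7 cols 3-4 z=1 -> covers; best now C (z=1)
Winner: C at z=1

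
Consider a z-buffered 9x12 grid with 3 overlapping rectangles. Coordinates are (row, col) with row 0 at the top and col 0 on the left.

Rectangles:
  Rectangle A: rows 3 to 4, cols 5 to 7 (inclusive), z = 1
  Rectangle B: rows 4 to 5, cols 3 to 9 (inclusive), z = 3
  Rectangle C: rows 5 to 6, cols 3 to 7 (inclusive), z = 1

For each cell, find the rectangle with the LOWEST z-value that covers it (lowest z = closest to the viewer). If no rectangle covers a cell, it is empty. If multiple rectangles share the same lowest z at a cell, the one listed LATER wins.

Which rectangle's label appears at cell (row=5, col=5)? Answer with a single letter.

Answer: C

Derivation:
Check cell (5,5):
  A: rows 3-4 cols 5-7 -> outside (row miss)
  B: rows 4-5 cols 3-9 z=3 -> covers; best now B (z=3)
  C: rows 5-6 cols 3-7 z=1 -> covers; best now C (z=1)
Winner: C at z=1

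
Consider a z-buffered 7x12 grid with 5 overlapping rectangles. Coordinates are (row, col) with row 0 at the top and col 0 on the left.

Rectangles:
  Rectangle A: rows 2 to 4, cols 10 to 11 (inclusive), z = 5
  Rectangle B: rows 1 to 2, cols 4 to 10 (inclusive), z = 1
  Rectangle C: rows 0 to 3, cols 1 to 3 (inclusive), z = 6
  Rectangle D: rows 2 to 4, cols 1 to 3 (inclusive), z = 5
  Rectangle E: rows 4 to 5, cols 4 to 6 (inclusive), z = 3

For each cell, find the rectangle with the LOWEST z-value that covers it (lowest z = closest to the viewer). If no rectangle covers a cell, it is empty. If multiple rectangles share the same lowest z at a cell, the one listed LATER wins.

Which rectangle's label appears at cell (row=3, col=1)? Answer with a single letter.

Answer: D

Derivation:
Check cell (3,1):
  A: rows 2-4 cols 10-11 -> outside (col miss)
  B: rows 1-2 cols 4-10 -> outside (row miss)
  C: rows 0-3 cols 1-3 z=6 -> covers; best now C (z=6)
  D: rows 2-4 cols 1-3 z=5 -> covers; best now D (z=5)
  E: rows 4-5 cols 4-6 -> outside (row miss)
Winner: D at z=5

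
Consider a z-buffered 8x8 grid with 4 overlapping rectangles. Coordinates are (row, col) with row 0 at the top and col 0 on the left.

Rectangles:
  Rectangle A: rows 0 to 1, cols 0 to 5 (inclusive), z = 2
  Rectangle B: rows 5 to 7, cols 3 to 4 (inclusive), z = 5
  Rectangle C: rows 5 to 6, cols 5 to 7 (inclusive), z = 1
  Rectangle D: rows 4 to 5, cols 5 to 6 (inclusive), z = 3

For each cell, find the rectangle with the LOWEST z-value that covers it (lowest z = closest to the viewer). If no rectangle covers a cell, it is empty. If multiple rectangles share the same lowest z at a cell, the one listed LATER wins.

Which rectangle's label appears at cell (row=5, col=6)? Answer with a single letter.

Check cell (5,6):
  A: rows 0-1 cols 0-5 -> outside (row miss)
  B: rows 5-7 cols 3-4 -> outside (col miss)
  C: rows 5-6 cols 5-7 z=1 -> covers; best now C (z=1)
  D: rows 4-5 cols 5-6 z=3 -> covers; best now C (z=1)
Winner: C at z=1

Answer: C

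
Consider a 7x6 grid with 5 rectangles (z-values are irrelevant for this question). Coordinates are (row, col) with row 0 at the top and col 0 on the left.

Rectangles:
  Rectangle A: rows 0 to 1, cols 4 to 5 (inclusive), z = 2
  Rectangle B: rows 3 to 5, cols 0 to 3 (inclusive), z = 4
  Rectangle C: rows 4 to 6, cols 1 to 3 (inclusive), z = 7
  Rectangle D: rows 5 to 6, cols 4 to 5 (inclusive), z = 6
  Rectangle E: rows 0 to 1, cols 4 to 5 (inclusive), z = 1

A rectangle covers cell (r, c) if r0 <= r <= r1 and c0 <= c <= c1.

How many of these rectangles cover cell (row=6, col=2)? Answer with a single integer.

Check cell (6,2):
  A: rows 0-1 cols 4-5 -> outside (row miss)
  B: rows 3-5 cols 0-3 -> outside (row miss)
  C: rows 4-6 cols 1-3 -> covers
  D: rows 5-6 cols 4-5 -> outside (col miss)
  E: rows 0-1 cols 4-5 -> outside (row miss)
Count covering = 1

Answer: 1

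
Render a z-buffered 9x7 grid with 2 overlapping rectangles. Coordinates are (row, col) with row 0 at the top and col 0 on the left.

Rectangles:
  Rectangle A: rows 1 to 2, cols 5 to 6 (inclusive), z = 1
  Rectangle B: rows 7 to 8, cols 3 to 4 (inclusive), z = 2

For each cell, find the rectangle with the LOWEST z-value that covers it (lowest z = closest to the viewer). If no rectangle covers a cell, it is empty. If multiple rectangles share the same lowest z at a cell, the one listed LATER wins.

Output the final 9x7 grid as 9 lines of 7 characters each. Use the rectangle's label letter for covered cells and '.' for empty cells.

.......
.....AA
.....AA
.......
.......
.......
.......
...BB..
...BB..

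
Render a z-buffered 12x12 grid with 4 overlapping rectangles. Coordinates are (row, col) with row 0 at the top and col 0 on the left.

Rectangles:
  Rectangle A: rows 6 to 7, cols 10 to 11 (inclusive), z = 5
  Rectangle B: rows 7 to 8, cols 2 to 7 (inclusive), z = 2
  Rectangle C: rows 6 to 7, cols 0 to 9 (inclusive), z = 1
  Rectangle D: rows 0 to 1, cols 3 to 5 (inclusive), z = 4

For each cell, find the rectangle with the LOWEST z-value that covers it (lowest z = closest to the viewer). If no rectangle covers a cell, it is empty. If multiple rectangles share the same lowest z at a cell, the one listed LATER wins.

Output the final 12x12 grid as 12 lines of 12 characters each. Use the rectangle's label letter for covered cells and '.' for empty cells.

...DDD......
...DDD......
............
............
............
............
CCCCCCCCCCAA
CCCCCCCCCCAA
..BBBBBB....
............
............
............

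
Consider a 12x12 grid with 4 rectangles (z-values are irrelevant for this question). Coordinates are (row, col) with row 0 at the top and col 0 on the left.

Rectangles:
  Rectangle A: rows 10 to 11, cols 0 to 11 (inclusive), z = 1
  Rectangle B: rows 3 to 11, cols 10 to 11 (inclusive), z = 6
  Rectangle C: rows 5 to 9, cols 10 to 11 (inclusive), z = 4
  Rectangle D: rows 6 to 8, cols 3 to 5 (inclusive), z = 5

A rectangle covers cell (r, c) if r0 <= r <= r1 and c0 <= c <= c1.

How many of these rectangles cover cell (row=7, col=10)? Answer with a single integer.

Answer: 2

Derivation:
Check cell (7,10):
  A: rows 10-11 cols 0-11 -> outside (row miss)
  B: rows 3-11 cols 10-11 -> covers
  C: rows 5-9 cols 10-11 -> covers
  D: rows 6-8 cols 3-5 -> outside (col miss)
Count covering = 2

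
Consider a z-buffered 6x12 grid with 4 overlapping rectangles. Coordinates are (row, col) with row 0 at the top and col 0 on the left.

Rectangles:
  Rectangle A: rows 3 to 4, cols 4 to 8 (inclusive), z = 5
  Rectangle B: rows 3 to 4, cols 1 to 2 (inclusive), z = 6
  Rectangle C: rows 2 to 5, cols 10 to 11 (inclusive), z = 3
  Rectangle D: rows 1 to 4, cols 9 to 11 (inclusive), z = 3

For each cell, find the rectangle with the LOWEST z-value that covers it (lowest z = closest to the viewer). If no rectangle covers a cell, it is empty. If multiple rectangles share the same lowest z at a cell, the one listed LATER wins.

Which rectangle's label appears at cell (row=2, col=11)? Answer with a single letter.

Answer: D

Derivation:
Check cell (2,11):
  A: rows 3-4 cols 4-8 -> outside (row miss)
  B: rows 3-4 cols 1-2 -> outside (row miss)
  C: rows 2-5 cols 10-11 z=3 -> covers; best now C (z=3)
  D: rows 1-4 cols 9-11 z=3 -> covers; best now D (z=3)
Winner: D at z=3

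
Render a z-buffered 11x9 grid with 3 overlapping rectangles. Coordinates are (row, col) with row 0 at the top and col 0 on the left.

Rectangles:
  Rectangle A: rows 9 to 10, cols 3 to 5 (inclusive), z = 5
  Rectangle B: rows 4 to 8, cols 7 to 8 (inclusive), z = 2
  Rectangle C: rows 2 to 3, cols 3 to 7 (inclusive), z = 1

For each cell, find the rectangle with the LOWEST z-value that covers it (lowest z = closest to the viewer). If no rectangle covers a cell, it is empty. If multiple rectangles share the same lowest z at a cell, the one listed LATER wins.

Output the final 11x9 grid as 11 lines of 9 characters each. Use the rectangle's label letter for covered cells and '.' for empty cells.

.........
.........
...CCCCC.
...CCCCC.
.......BB
.......BB
.......BB
.......BB
.......BB
...AAA...
...AAA...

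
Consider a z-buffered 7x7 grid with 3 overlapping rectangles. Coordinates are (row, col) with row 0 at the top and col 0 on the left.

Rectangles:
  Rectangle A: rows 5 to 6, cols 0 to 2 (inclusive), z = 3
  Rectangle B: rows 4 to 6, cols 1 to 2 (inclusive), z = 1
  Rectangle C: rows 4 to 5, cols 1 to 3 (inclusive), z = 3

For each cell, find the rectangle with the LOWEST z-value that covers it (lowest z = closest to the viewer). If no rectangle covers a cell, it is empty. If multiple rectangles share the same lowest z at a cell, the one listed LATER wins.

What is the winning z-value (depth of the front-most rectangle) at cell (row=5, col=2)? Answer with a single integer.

Check cell (5,2):
  A: rows 5-6 cols 0-2 z=3 -> covers; best now A (z=3)
  B: rows 4-6 cols 1-2 z=1 -> covers; best now B (z=1)
  C: rows 4-5 cols 1-3 z=3 -> covers; best now B (z=1)
Winner: B at z=1

Answer: 1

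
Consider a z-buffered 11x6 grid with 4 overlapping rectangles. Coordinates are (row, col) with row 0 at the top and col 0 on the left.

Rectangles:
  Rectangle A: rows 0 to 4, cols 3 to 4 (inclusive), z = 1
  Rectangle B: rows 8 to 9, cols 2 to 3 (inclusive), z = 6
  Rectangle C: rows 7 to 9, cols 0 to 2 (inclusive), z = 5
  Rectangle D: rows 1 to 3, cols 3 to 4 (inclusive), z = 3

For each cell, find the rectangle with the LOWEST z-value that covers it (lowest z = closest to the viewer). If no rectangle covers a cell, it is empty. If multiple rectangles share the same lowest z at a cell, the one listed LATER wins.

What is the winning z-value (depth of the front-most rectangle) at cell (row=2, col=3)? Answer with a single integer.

Answer: 1

Derivation:
Check cell (2,3):
  A: rows 0-4 cols 3-4 z=1 -> covers; best now A (z=1)
  B: rows 8-9 cols 2-3 -> outside (row miss)
  C: rows 7-9 cols 0-2 -> outside (row miss)
  D: rows 1-3 cols 3-4 z=3 -> covers; best now A (z=1)
Winner: A at z=1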